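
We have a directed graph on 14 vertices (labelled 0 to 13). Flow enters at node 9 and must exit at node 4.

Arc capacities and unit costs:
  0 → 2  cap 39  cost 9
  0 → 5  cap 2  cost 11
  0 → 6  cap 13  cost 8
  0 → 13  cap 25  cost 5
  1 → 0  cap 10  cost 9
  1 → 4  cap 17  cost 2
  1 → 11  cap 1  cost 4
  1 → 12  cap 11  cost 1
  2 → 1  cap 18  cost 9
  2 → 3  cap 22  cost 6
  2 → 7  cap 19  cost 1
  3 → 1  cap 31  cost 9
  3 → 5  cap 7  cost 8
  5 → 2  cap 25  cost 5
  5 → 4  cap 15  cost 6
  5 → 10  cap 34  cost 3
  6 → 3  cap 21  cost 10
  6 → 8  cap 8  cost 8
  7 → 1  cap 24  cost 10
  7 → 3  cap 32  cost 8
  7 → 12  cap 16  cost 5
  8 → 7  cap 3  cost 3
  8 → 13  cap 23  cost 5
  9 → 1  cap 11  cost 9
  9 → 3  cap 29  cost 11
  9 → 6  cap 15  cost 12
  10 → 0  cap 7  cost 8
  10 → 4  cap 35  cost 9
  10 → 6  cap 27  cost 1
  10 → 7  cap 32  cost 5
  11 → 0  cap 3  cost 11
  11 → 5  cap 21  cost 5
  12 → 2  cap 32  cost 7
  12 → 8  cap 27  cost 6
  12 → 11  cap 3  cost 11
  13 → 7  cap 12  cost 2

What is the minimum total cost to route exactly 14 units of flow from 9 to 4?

Minimum cost for 14 units: 187

shortest-cost path #1: 9→1→4 push 11 @ unit cost 11 (adds 121)
shortest-cost path #2: 9→3→1→4 push 3 @ unit cost 22 (adds 66)
total cost = 187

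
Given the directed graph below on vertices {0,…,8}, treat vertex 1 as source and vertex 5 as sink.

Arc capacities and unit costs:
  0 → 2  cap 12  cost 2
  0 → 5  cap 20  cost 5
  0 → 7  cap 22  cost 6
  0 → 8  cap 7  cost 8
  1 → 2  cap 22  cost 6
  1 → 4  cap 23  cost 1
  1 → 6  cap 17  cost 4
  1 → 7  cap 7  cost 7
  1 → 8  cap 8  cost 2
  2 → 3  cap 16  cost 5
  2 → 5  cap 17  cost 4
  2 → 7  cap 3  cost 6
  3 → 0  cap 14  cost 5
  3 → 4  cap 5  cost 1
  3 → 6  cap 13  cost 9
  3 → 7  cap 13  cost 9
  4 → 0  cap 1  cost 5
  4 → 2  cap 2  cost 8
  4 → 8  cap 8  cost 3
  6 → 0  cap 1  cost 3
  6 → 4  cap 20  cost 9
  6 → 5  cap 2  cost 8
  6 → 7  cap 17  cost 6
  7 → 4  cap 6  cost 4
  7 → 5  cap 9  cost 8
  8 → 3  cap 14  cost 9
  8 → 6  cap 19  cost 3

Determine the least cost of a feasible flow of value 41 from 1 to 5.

shortest-cost path #1: 1→2→5 push 17 @ unit cost 10 (adds 170)
shortest-cost path #2: 1→4→0→5 push 1 @ unit cost 11 (adds 11)
shortest-cost path #3: 1→6→5 push 2 @ unit cost 12 (adds 24)
shortest-cost path #4: 1→6→0→5 push 1 @ unit cost 12 (adds 12)
shortest-cost path #5: 1→7→5 push 7 @ unit cost 15 (adds 105)
shortest-cost path #6: 1→6→7→5 push 2 @ unit cost 18 (adds 36)
shortest-cost path #7: 1→2→3→0→5 push 5 @ unit cost 21 (adds 105)
shortest-cost path #8: 1→8→3→0→5 push 6 @ unit cost 21 (adds 126)
total cost = 589

Minimum cost for 41 units: 589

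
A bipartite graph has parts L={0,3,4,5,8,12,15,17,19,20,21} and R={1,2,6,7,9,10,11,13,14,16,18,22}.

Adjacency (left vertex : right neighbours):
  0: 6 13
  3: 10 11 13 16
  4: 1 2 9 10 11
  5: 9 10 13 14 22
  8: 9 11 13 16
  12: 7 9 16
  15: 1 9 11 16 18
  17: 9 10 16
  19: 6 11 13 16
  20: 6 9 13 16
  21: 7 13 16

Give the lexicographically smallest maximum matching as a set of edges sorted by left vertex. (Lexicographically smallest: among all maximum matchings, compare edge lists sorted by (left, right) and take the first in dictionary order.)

|M| = 10 (so the lex-smallest maximum matching has 10 edges)
process left vertices in ascending order; for each, take the smallest-labelled available neighbour that still permits 10 edges overall, or leave it unmatched if none does
lex-smallest matching: {0-6, 3-10, 4-1, 5-14, 8-9, 12-7, 15-18, 17-16, 19-11, 20-13}

Lex-smallest maximum matching: {(0,6), (3,10), (4,1), (5,14), (8,9), (12,7), (15,18), (17,16), (19,11), (20,13)}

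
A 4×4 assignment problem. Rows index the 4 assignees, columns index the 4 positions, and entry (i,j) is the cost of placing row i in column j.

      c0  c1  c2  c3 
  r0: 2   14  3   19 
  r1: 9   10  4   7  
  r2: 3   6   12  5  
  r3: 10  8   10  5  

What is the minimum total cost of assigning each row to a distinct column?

optimal assignment: row0→col0 (cost 2), row1→col2 (cost 4), row2→col1 (cost 6), row3→col3 (cost 5)
total = 2 + 4 + 6 + 5 = 17

Minimum assignment cost: 17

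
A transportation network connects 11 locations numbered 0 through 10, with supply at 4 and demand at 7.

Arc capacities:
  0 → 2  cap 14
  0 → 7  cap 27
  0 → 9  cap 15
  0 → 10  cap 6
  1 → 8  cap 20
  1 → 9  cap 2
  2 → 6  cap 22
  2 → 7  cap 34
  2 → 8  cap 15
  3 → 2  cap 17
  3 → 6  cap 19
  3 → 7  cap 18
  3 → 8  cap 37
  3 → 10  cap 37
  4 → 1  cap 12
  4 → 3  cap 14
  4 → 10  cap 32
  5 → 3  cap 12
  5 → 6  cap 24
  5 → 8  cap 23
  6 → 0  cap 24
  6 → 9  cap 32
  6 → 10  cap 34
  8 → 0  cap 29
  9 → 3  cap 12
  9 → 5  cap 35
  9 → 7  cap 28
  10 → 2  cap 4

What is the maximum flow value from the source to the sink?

augment #1: 4→3→7 bottleneck 14, total now 14
augment #2: 4→1→9→7 bottleneck 2, total now 16
augment #3: 4→10→2→7 bottleneck 4, total now 20
augment #4: 4→1→8→0→7 bottleneck 10, total now 30

Maximum flow value: 30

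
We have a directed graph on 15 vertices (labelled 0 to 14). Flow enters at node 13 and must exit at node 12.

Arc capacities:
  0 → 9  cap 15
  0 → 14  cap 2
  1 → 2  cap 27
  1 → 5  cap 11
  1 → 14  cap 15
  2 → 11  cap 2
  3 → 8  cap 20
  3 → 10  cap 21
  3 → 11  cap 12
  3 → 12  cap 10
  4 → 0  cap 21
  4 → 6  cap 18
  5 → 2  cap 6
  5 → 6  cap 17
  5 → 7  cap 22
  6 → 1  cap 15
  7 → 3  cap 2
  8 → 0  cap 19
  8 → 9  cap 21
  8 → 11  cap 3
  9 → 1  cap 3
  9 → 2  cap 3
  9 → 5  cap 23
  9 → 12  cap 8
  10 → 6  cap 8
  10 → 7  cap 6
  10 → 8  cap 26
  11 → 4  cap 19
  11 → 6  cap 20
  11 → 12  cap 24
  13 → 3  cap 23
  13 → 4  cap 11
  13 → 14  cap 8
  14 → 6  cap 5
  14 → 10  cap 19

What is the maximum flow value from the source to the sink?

augment #1: 13→3→12 bottleneck 10, total now 10
augment #2: 13→3→11→12 bottleneck 12, total now 22
augment #3: 13→3→8→9→12 bottleneck 1, total now 23
augment #4: 13→4→0→9→12 bottleneck 7, total now 30
augment #5: 13→14→10→8→11→12 bottleneck 3, total now 33
augment #6: 13→4→0→9→2→11→12 bottleneck 2, total now 35

Maximum flow value: 35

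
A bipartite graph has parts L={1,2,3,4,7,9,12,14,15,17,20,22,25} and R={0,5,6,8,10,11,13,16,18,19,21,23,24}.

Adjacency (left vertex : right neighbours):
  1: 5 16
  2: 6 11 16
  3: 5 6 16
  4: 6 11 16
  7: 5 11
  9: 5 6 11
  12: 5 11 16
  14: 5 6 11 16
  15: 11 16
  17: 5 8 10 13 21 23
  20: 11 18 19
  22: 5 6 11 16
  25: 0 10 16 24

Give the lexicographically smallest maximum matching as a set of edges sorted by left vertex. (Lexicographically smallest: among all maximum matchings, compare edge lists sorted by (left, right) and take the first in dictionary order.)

|M| = 7 (so the lex-smallest maximum matching has 7 edges)
process left vertices in ascending order; for each, take the smallest-labelled available neighbour that still permits 7 edges overall, or leave it unmatched if none does
lex-smallest matching: {1-5, 2-6, 3-16, 4-11, 17-8, 20-18, 25-0}

Lex-smallest maximum matching: {(1,5), (2,6), (3,16), (4,11), (17,8), (20,18), (25,0)}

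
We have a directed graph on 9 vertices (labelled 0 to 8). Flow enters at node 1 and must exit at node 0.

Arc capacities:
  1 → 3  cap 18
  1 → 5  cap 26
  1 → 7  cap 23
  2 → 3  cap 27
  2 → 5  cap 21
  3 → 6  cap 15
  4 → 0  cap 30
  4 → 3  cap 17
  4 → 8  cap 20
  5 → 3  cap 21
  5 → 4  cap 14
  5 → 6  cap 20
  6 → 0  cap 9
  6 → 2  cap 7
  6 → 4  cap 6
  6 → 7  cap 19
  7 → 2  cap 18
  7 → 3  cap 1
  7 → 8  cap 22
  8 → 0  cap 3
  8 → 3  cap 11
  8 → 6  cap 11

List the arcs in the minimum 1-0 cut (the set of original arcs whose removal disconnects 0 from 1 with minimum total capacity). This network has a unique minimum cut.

augment #1: 1→3→6→0 push 9
augment #2: 1→5→4→0 push 14
augment #3: 1→7→8→0 push 3
augment #4: 1→3→6→4→0 push 6
max flow = 32; residual-reachable set from 1 gives S-side
cut edges (S→T): {(5,4), (6,0), (6,4), (8,0)} total cap 32

Min-cut arcs: {(5,4), (6,0), (6,4), (8,0)} (total capacity 32)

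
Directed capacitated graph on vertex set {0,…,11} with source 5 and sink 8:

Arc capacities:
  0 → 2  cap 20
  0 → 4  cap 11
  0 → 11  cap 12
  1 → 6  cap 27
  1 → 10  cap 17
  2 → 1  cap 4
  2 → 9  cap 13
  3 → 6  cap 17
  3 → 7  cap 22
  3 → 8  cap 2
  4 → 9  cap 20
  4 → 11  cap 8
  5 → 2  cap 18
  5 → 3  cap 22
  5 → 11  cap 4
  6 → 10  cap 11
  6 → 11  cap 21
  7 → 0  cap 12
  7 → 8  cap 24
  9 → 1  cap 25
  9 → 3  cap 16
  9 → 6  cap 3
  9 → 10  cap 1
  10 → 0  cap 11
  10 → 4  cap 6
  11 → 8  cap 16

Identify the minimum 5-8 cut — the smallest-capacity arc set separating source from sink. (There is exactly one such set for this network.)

Min-cut arcs: {(3,7), (3,8), (11,8)} (total capacity 40)

augment #1: 5→3→8 push 2
augment #2: 5→11→8 push 4
augment #3: 5→3→7→8 push 20
augment #4: 5→2→1→6→11→8 push 4
augment #5: 5→2→9→3→7→8 push 2
augment #6: 5→2→9→6→11→8 push 3
augment #7: 5→2→9→1→6→11→8 push 5
max flow = 40; residual-reachable set from 5 gives S-side
cut edges (S→T): {(3,7), (3,8), (11,8)} total cap 40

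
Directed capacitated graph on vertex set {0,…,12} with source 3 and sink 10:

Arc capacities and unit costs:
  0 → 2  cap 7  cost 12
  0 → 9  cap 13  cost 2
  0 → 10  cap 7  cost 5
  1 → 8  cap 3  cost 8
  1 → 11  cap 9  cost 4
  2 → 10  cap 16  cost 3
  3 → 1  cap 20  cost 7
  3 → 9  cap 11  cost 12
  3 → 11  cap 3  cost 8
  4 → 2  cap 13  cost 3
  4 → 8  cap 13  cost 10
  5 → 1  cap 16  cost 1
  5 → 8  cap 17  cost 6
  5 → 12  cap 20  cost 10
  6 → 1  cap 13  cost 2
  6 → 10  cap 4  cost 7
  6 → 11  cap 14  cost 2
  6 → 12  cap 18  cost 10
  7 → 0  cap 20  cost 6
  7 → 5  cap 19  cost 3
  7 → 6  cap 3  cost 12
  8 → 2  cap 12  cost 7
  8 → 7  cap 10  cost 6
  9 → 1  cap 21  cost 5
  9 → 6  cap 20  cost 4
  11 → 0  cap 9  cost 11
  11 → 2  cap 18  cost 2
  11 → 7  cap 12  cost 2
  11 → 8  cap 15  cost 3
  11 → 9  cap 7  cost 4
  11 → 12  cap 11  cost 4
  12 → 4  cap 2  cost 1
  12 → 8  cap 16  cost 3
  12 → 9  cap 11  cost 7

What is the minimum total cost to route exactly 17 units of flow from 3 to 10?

Minimum cost for 17 units: 298

shortest-cost path #1: 3→11→2→10 push 3 @ unit cost 13 (adds 39)
shortest-cost path #2: 3→1→11→2→10 push 9 @ unit cost 16 (adds 144)
shortest-cost path #3: 3→9→6→10 push 4 @ unit cost 23 (adds 92)
shortest-cost path #4: 3→9→6→11→2→10 push 1 @ unit cost 23 (adds 23)
total cost = 298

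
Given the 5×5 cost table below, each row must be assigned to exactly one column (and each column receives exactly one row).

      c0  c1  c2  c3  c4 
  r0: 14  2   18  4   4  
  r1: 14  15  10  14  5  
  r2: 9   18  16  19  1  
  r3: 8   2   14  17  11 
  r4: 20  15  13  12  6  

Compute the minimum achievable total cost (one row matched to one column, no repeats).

optimal assignment: row0→col3 (cost 4), row1→col2 (cost 10), row2→col0 (cost 9), row3→col1 (cost 2), row4→col4 (cost 6)
total = 4 + 10 + 9 + 2 + 6 = 31

Minimum assignment cost: 31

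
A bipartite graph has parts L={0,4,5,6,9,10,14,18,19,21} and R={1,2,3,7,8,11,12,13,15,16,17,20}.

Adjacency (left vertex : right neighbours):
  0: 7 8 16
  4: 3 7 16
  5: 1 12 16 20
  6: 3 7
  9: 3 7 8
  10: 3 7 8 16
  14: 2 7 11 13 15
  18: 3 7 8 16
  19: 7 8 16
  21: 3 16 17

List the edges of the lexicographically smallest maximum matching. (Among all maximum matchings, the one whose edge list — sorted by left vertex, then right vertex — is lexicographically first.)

|M| = 7 (so the lex-smallest maximum matching has 7 edges)
process left vertices in ascending order; for each, take the smallest-labelled available neighbour that still permits 7 edges overall, or leave it unmatched if none does
lex-smallest matching: {0-7, 4-3, 5-1, 9-8, 10-16, 14-2, 21-17}

Lex-smallest maximum matching: {(0,7), (4,3), (5,1), (9,8), (10,16), (14,2), (21,17)}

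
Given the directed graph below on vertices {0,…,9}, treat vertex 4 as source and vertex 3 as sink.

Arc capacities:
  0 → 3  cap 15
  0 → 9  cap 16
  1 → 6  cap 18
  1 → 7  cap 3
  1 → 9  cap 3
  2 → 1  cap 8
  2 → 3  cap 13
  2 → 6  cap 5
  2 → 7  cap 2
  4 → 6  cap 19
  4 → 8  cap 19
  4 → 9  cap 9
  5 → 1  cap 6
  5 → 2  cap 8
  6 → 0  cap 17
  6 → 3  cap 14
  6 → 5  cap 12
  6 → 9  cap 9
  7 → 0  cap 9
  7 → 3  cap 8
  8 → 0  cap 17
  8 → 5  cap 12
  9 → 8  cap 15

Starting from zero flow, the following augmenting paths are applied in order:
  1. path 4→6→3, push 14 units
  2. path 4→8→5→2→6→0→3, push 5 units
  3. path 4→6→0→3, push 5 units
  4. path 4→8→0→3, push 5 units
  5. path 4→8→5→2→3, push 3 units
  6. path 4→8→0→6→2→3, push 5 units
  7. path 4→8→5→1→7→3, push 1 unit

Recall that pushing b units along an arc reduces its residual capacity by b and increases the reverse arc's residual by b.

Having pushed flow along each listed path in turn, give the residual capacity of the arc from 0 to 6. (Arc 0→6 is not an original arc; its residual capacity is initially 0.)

after path 1 (4→6→3, push 14): res(0,6)=0
after path 2 (4→8→5→2→6→0→3, push 5): res(0,6)=5
after path 3 (4→6→0→3, push 5): res(0,6)=10
after path 4 (4→8→0→3, push 5): res(0,6)=10
after path 5 (4→8→5→2→3, push 3): res(0,6)=10
after path 6 (4→8→0→6→2→3, push 5): res(0,6)=5
after path 7 (4→8→5→1→7→3, push 1): res(0,6)=5

Residual capacity of (0,6): 5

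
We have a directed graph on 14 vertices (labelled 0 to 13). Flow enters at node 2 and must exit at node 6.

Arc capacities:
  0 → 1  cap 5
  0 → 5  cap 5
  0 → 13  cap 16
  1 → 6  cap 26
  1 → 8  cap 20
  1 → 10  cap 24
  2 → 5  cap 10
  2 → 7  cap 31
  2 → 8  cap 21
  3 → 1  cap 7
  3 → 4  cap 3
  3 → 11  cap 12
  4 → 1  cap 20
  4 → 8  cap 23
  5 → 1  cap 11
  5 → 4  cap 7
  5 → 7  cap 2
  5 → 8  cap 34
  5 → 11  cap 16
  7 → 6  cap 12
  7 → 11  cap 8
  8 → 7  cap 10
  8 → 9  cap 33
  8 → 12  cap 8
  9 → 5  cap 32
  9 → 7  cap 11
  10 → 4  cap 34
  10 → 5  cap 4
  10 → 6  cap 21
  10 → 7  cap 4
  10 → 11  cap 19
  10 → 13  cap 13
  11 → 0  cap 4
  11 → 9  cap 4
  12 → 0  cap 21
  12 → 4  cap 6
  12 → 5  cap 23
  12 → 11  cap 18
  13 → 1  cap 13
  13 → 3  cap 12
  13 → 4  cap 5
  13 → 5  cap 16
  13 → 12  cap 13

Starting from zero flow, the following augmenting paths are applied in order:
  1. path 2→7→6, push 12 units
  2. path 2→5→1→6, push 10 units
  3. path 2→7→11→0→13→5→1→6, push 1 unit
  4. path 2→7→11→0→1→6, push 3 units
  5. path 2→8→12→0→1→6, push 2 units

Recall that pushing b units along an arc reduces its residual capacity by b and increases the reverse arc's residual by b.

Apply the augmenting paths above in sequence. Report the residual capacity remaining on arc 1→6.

after path 1 (2→7→6, push 12): res(1,6)=26
after path 2 (2→5→1→6, push 10): res(1,6)=16
after path 3 (2→7→11→0→13→5→1→6, push 1): res(1,6)=15
after path 4 (2→7→11→0→1→6, push 3): res(1,6)=12
after path 5 (2→8→12→0→1→6, push 2): res(1,6)=10

Residual capacity of (1,6): 10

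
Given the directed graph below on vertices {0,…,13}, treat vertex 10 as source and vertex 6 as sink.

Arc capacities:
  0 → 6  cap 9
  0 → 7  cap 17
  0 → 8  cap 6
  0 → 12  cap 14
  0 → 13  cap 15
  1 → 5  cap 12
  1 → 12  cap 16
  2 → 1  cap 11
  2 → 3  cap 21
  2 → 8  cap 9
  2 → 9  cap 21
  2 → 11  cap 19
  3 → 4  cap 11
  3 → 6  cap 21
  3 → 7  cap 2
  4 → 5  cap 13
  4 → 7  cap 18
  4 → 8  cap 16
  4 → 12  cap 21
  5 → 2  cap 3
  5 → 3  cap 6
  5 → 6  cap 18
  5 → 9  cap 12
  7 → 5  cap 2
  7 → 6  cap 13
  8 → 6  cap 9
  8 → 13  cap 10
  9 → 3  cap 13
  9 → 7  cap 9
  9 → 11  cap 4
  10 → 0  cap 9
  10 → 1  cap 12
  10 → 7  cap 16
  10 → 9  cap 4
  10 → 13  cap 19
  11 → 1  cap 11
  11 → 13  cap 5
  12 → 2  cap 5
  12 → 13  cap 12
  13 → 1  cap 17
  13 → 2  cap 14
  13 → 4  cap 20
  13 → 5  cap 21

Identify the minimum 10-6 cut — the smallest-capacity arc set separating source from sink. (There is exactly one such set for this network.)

augment #1: 10→0→6 push 9
augment #2: 10→7→6 push 13
augment #3: 10→1→5→6 push 12
augment #4: 10→7→5→6 push 2
augment #5: 10→9→3→6 push 4
augment #6: 10→13→5→6 push 4
augment #7: 10→13→2→3→6 push 14
augment #8: 10→13→4→8→6 push 1
max flow = 59; residual-reachable set from 10 gives S-side
cut edges (S→T): {(7,5), (7,6), (10,0), (10,1), (10,9), (10,13)} total cap 59

Min-cut arcs: {(7,5), (7,6), (10,0), (10,1), (10,9), (10,13)} (total capacity 59)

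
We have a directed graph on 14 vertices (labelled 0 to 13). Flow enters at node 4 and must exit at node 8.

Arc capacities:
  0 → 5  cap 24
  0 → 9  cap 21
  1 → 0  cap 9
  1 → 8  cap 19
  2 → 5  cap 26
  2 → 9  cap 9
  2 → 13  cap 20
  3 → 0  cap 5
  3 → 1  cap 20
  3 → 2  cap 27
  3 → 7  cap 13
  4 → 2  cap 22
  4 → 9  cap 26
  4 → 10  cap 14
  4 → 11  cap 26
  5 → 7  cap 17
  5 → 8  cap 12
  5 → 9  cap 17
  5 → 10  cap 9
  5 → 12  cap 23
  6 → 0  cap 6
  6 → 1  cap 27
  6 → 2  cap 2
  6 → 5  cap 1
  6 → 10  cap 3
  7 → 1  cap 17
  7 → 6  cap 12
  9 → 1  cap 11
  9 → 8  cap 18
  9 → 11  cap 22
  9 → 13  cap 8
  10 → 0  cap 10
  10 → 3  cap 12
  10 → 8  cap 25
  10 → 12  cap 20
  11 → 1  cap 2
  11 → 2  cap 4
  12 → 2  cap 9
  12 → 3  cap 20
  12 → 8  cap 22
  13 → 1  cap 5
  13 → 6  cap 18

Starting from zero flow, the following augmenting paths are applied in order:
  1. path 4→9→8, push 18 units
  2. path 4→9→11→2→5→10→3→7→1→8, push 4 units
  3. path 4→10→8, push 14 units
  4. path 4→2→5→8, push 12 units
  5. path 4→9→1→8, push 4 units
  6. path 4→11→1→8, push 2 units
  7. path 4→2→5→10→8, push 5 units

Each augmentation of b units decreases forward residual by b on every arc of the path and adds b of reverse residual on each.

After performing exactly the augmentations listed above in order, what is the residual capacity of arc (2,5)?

after path 1 (4→9→8, push 18): res(2,5)=26
after path 2 (4→9→11→2→5→10→3→7→1→8, push 4): res(2,5)=22
after path 3 (4→10→8, push 14): res(2,5)=22
after path 4 (4→2→5→8, push 12): res(2,5)=10
after path 5 (4→9→1→8, push 4): res(2,5)=10
after path 6 (4→11→1→8, push 2): res(2,5)=10
after path 7 (4→2→5→10→8, push 5): res(2,5)=5

Residual capacity of (2,5): 5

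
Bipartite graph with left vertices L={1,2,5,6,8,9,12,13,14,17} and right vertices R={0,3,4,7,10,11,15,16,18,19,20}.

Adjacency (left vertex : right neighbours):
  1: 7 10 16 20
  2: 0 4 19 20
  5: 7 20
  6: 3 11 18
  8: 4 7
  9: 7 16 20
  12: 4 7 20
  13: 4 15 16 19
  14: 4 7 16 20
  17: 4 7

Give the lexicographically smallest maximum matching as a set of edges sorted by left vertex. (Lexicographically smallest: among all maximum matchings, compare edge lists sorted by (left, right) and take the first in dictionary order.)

Lex-smallest maximum matching: {(1,10), (2,0), (5,7), (6,3), (8,4), (9,16), (12,20), (13,15)}

|M| = 8 (so the lex-smallest maximum matching has 8 edges)
process left vertices in ascending order; for each, take the smallest-labelled available neighbour that still permits 8 edges overall, or leave it unmatched if none does
lex-smallest matching: {1-10, 2-0, 5-7, 6-3, 8-4, 9-16, 12-20, 13-15}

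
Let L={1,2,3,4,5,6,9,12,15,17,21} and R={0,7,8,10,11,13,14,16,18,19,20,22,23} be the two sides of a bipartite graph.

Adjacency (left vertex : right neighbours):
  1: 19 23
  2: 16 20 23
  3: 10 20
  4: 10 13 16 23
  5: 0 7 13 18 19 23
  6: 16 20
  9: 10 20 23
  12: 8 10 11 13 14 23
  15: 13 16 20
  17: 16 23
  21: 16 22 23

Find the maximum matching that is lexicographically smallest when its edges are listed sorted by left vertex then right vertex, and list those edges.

|M| = 9 (so the lex-smallest maximum matching has 9 edges)
process left vertices in ascending order; for each, take the smallest-labelled available neighbour that still permits 9 edges overall, or leave it unmatched if none does
lex-smallest matching: {1-19, 2-16, 3-10, 4-13, 5-0, 6-20, 9-23, 12-8, 21-22}

Lex-smallest maximum matching: {(1,19), (2,16), (3,10), (4,13), (5,0), (6,20), (9,23), (12,8), (21,22)}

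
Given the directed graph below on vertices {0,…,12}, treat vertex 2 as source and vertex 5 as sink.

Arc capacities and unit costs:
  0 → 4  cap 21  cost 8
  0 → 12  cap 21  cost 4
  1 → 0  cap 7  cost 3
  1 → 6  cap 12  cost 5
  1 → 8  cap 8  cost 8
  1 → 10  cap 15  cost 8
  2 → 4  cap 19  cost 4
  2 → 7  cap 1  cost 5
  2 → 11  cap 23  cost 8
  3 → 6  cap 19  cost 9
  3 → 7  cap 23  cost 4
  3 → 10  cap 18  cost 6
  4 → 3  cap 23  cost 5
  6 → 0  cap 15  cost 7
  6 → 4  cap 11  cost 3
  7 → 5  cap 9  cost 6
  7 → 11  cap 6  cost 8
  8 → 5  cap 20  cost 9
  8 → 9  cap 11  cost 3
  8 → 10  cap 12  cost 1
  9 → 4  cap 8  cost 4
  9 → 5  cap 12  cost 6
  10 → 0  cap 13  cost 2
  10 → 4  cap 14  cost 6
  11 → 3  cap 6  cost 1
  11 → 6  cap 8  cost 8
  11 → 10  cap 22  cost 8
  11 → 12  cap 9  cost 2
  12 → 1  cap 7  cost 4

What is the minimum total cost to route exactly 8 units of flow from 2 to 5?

Minimum cost for 8 units: 144

shortest-cost path #1: 2→7→5 push 1 @ unit cost 11 (adds 11)
shortest-cost path #2: 2→4→3→7→5 push 7 @ unit cost 19 (adds 133)
total cost = 144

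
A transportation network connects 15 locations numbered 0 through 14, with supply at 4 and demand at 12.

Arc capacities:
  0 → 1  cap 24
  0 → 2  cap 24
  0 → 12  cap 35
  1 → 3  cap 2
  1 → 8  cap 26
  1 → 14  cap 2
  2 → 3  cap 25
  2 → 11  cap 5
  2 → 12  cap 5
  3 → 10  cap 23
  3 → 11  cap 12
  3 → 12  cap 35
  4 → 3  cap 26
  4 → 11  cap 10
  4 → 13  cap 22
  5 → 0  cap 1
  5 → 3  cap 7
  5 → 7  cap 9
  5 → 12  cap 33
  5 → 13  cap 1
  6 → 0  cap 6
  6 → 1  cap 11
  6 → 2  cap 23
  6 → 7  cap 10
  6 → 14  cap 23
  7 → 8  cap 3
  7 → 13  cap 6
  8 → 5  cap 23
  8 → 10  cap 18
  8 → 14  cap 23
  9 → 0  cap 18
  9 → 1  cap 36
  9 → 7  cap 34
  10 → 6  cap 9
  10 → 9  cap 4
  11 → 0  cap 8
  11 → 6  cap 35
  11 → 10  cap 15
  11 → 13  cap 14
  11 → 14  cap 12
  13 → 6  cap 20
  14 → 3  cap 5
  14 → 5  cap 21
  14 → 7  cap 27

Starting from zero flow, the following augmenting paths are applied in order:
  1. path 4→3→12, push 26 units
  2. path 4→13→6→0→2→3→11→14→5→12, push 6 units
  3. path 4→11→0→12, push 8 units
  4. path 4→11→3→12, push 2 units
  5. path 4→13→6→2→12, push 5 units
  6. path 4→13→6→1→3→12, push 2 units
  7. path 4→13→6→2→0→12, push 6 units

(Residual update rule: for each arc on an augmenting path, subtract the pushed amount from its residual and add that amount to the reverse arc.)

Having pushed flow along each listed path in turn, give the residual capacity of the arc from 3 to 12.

Residual capacity of (3,12): 5

after path 1 (4→3→12, push 26): res(3,12)=9
after path 2 (4→13→6→0→2→3→11→14→5→12, push 6): res(3,12)=9
after path 3 (4→11→0→12, push 8): res(3,12)=9
after path 4 (4→11→3→12, push 2): res(3,12)=7
after path 5 (4→13→6→2→12, push 5): res(3,12)=7
after path 6 (4→13→6→1→3→12, push 2): res(3,12)=5
after path 7 (4→13→6→2→0→12, push 6): res(3,12)=5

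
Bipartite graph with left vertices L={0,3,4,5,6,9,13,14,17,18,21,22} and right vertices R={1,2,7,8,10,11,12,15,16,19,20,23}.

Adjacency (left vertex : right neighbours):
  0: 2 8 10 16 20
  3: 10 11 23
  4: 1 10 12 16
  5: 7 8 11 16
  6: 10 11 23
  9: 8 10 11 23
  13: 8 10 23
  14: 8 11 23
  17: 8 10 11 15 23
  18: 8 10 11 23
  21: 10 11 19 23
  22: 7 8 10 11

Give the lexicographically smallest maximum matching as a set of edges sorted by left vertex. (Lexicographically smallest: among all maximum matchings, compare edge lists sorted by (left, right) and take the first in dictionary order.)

Lex-smallest maximum matching: {(0,2), (3,10), (4,1), (5,16), (6,11), (9,8), (13,23), (17,15), (21,19), (22,7)}

|M| = 10 (so the lex-smallest maximum matching has 10 edges)
process left vertices in ascending order; for each, take the smallest-labelled available neighbour that still permits 10 edges overall, or leave it unmatched if none does
lex-smallest matching: {0-2, 3-10, 4-1, 5-16, 6-11, 9-8, 13-23, 17-15, 21-19, 22-7}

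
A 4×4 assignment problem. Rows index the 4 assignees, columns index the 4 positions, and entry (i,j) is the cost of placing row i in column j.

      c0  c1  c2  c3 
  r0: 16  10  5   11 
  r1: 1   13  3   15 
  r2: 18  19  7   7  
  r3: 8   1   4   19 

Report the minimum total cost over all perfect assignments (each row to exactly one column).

optimal assignment: row0→col2 (cost 5), row1→col0 (cost 1), row2→col3 (cost 7), row3→col1 (cost 1)
total = 5 + 1 + 7 + 1 = 14

Minimum assignment cost: 14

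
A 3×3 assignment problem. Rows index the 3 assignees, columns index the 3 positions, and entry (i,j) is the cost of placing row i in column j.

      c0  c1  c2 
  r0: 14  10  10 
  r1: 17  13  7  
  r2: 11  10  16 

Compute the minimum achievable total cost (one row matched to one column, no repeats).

Minimum assignment cost: 28

optimal assignment: row0→col1 (cost 10), row1→col2 (cost 7), row2→col0 (cost 11)
total = 10 + 7 + 11 = 28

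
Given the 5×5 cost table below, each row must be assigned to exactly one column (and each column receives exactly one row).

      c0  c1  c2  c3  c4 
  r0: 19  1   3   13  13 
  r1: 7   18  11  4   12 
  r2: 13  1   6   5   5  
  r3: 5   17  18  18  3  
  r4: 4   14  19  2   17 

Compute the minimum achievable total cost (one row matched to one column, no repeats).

optimal assignment: row0→col2 (cost 3), row1→col3 (cost 4), row2→col1 (cost 1), row3→col4 (cost 3), row4→col0 (cost 4)
total = 3 + 4 + 1 + 3 + 4 = 15

Minimum assignment cost: 15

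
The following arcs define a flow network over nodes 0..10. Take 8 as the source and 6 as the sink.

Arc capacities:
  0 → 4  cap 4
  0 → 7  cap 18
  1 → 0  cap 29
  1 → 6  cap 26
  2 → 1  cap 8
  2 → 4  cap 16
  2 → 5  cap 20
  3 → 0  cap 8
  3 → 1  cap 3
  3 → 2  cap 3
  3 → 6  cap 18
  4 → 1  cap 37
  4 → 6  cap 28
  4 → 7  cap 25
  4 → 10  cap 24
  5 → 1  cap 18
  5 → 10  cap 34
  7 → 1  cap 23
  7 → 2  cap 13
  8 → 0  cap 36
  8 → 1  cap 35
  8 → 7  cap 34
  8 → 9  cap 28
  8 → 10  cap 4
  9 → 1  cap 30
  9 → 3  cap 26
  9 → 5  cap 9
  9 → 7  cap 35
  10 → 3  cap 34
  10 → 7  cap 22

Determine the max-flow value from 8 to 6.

Maximum flow value: 64

augment #1: 8→1→6 bottleneck 26, total now 26
augment #2: 8→0→4→6 bottleneck 4, total now 30
augment #3: 8→9→3→6 bottleneck 18, total now 48
augment #4: 8→7→2→4→6 bottleneck 13, total now 61
augment #5: 8→9→3→2→4→6 bottleneck 3, total now 64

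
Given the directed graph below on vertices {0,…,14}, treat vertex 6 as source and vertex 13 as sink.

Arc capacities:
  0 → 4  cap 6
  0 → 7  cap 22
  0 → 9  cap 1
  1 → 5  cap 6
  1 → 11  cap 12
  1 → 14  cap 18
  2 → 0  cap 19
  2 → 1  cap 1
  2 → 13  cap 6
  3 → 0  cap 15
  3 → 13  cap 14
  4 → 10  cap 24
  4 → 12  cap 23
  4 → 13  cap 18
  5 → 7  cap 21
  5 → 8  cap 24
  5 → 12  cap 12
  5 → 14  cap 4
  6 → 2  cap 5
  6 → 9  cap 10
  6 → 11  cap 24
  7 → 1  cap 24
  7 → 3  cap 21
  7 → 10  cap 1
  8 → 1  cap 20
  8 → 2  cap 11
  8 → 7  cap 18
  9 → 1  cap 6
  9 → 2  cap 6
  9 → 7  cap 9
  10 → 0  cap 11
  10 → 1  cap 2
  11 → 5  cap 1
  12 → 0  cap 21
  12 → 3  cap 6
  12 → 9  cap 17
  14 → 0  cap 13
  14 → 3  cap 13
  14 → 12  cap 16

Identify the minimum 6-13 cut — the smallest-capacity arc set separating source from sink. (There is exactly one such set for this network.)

Min-cut arcs: {(6,2), (6,9), (11,5)} (total capacity 16)

augment #1: 6→2→13 push 5
augment #2: 6→9→2→13 push 1
augment #3: 6→9→7→3→13 push 9
augment #4: 6→11→5→7→3→13 push 1
max flow = 16; residual-reachable set from 6 gives S-side
cut edges (S→T): {(6,2), (6,9), (11,5)} total cap 16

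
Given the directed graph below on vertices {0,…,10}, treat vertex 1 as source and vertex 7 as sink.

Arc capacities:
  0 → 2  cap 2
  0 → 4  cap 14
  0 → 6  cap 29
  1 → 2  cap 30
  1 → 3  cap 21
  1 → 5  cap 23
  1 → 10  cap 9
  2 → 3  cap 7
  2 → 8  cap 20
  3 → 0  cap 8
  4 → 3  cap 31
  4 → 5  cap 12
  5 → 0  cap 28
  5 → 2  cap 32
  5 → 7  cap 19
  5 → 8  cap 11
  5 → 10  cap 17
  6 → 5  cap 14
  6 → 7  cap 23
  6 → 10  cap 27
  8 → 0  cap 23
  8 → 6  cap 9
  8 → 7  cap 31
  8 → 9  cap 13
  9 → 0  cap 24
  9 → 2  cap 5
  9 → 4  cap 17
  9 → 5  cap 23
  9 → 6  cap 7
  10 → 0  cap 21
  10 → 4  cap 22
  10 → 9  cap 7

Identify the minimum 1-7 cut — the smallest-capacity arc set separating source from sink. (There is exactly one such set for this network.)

augment #1: 1→5→7 push 19
augment #2: 1→2→8→7 push 20
augment #3: 1→5→8→7 push 4
augment #4: 1→3→0→6→7 push 8
augment #5: 1→10→0→6→7 push 9
max flow = 60; residual-reachable set from 1 gives S-side
cut edges (S→T): {(1,5), (1,10), (2,8), (3,0)} total cap 60

Min-cut arcs: {(1,5), (1,10), (2,8), (3,0)} (total capacity 60)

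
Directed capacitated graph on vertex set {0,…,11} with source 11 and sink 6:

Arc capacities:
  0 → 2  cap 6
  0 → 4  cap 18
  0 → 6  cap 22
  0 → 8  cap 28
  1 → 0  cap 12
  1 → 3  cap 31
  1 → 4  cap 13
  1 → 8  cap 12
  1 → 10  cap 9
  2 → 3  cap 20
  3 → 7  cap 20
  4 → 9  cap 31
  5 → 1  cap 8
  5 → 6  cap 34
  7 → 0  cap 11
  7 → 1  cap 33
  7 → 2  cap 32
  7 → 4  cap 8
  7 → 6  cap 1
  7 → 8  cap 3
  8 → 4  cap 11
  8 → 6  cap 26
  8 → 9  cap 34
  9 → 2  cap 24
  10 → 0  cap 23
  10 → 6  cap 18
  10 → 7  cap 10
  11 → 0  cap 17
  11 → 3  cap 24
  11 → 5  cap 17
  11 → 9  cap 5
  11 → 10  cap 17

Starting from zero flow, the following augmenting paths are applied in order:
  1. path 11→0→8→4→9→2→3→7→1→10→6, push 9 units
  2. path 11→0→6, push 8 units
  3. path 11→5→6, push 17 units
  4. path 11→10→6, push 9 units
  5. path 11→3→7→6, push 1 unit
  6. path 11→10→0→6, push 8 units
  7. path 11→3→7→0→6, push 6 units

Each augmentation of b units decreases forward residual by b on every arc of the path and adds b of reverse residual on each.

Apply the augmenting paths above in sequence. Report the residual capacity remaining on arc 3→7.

Residual capacity of (3,7): 4

after path 1 (11→0→8→4→9→2→3→7→1→10→6, push 9): res(3,7)=11
after path 2 (11→0→6, push 8): res(3,7)=11
after path 3 (11→5→6, push 17): res(3,7)=11
after path 4 (11→10→6, push 9): res(3,7)=11
after path 5 (11→3→7→6, push 1): res(3,7)=10
after path 6 (11→10→0→6, push 8): res(3,7)=10
after path 7 (11→3→7→0→6, push 6): res(3,7)=4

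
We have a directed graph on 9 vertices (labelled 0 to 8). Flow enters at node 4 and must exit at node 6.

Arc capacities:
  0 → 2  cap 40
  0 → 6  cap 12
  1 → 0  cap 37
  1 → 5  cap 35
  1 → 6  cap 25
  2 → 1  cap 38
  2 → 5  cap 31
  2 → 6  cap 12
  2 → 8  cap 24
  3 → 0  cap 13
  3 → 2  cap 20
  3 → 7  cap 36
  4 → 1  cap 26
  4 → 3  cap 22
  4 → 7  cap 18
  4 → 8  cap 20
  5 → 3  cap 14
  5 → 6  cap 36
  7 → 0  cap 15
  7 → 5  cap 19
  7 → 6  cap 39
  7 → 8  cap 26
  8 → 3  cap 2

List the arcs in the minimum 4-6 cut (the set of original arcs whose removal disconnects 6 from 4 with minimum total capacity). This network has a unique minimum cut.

augment #1: 4→1→6 push 25
augment #2: 4→7→6 push 18
augment #3: 4→1→0→6 push 1
augment #4: 4→3→0→6 push 11
augment #5: 4→3→2→6 push 11
augment #6: 4→8→3→2→6 push 1
augment #7: 4→8→3→7→6 push 1
max flow = 68; residual-reachable set from 4 gives S-side
cut edges (S→T): {(4,1), (4,3), (4,7), (8,3)} total cap 68

Min-cut arcs: {(4,1), (4,3), (4,7), (8,3)} (total capacity 68)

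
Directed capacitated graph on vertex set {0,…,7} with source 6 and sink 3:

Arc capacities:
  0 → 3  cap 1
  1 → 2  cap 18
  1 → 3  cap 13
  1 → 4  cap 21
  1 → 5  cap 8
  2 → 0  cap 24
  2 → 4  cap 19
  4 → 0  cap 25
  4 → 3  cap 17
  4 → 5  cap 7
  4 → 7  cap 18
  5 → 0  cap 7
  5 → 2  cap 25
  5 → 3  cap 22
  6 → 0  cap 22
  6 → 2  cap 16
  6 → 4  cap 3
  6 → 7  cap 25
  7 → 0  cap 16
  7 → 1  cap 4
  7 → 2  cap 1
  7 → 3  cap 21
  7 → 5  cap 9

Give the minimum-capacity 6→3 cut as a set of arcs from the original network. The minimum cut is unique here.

Min-cut arcs: {(0,3), (6,2), (6,4), (6,7)} (total capacity 45)

augment #1: 6→0→3 push 1
augment #2: 6→4→3 push 3
augment #3: 6→7→3 push 21
augment #4: 6→2→4→3 push 14
augment #5: 6→7→1→3 push 4
augment #6: 6→2→4→5→3 push 2
max flow = 45; residual-reachable set from 6 gives S-side
cut edges (S→T): {(0,3), (6,2), (6,4), (6,7)} total cap 45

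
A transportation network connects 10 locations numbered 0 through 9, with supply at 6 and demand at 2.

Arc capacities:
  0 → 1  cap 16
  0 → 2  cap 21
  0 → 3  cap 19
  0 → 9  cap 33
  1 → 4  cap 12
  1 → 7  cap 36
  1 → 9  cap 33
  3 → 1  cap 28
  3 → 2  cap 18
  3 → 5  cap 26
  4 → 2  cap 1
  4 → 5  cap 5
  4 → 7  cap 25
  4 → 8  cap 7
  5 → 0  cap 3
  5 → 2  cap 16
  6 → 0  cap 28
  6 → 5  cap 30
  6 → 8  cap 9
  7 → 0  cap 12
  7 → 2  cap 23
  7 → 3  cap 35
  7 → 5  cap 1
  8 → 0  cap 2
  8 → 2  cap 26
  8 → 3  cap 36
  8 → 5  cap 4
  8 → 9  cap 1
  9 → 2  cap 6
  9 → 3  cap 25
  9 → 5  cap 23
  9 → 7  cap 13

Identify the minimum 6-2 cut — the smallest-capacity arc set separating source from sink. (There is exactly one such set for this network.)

augment #1: 6→0→2 push 21
augment #2: 6→5→2 push 16
augment #3: 6→8→2 push 9
augment #4: 6→0→3→2 push 7
augment #5: 6→5→0→3→2 push 3
max flow = 56; residual-reachable set from 6 gives S-side
cut edges (S→T): {(5,0), (5,2), (6,0), (6,8)} total cap 56

Min-cut arcs: {(5,0), (5,2), (6,0), (6,8)} (total capacity 56)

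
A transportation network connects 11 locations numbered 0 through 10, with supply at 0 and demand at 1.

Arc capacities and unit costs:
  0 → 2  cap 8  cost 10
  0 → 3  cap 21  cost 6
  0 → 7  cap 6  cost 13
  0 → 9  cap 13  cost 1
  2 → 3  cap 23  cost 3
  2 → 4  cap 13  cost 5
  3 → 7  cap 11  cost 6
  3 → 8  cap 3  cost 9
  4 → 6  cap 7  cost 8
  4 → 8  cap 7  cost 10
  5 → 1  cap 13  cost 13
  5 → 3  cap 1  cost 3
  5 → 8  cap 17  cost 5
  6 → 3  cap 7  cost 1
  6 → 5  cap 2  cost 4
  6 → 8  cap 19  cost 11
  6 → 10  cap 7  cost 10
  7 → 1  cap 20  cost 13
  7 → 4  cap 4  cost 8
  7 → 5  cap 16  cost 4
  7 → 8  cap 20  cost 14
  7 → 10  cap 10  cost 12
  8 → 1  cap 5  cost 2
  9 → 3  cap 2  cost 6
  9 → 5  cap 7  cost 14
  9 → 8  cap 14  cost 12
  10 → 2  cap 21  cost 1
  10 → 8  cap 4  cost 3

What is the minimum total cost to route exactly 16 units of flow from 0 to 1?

Minimum cost for 16 units: 350

shortest-cost path #1: 0→9→8→1 push 5 @ unit cost 15 (adds 75)
shortest-cost path #2: 0→3→7→1 push 11 @ unit cost 25 (adds 275)
total cost = 350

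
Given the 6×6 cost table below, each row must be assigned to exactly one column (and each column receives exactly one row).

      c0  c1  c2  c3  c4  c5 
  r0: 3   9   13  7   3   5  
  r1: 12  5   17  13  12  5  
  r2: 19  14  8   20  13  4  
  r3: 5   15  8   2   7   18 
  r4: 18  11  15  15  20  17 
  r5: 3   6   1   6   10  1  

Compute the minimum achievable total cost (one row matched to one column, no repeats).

Minimum assignment cost: 32

one of 2 optimal assignments: row0→col4 (cost 3), row1→col1 (cost 5), row2→col5 (cost 4), row3→col3 (cost 2), row4→col2 (cost 15), row5→col0 (cost 3)
total = 3 + 5 + 4 + 2 + 15 + 3 = 32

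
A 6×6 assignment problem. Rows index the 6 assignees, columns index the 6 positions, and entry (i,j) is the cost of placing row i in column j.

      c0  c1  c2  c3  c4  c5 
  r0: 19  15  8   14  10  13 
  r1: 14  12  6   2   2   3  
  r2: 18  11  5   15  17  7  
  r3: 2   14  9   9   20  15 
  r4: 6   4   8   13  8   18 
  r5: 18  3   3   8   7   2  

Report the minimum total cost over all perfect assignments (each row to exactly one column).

Minimum assignment cost: 25

optimal assignment: row0→col4 (cost 10), row1→col3 (cost 2), row2→col2 (cost 5), row3→col0 (cost 2), row4→col1 (cost 4), row5→col5 (cost 2)
total = 10 + 2 + 5 + 2 + 4 + 2 = 25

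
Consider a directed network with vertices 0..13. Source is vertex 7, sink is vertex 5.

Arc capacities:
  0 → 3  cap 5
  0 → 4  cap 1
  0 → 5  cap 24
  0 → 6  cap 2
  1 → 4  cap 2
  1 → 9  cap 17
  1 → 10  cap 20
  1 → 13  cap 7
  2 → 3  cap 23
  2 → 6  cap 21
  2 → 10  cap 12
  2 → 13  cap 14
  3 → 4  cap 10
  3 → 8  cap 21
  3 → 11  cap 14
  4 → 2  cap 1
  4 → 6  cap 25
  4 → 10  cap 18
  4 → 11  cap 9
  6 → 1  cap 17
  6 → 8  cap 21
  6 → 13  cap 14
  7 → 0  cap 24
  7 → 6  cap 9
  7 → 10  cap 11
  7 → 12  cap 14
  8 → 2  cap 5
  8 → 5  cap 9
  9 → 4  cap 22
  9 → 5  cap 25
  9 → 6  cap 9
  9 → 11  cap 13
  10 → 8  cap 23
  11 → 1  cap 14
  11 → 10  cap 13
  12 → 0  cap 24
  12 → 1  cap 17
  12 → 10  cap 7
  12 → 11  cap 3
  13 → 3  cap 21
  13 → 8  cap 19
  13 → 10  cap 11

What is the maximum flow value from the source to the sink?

Maximum flow value: 50

augment #1: 7→0→5 bottleneck 24, total now 24
augment #2: 7→6→8→5 bottleneck 9, total now 33
augment #3: 7→12→1→9→5 bottleneck 14, total now 47
augment #4: 7→10→8→6→1→9→5 bottleneck 3, total now 50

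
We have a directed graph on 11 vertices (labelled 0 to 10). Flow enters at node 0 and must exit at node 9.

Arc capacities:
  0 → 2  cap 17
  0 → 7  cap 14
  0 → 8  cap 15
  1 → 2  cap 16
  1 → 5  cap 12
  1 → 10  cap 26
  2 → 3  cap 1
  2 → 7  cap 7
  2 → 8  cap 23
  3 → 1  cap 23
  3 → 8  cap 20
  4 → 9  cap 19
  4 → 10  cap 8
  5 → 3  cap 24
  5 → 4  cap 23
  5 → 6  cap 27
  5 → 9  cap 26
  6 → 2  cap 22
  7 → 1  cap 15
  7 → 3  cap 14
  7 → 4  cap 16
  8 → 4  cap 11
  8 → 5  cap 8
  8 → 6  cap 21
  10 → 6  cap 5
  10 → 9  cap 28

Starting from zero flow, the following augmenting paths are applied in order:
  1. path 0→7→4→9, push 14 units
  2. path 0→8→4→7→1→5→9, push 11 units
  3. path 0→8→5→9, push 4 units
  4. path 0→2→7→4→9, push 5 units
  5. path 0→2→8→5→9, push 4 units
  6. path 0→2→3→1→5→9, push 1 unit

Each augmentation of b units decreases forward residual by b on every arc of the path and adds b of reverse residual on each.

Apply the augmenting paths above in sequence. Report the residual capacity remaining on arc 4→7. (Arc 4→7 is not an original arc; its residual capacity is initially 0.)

after path 1 (0→7→4→9, push 14): res(4,7)=14
after path 2 (0→8→4→7→1→5→9, push 11): res(4,7)=3
after path 3 (0→8→5→9, push 4): res(4,7)=3
after path 4 (0→2→7→4→9, push 5): res(4,7)=8
after path 5 (0→2→8→5→9, push 4): res(4,7)=8
after path 6 (0→2→3→1→5→9, push 1): res(4,7)=8

Residual capacity of (4,7): 8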